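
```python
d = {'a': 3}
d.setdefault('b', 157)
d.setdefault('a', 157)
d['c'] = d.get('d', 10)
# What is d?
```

After line 1: d = {'a': 3}
After line 2 (setdefault adds 'b'=157): d = {'a': 3, 'b': 157}
After line 3 (setdefault 'a' no-op, already exists): d = {'a': 3, 'b': 157}
After line 4 (get('d', 10) returns default since 'd' not in d): d = {'a': 3, 'b': 157, 'c': 10}

{'a': 3, 'b': 157, 'c': 10}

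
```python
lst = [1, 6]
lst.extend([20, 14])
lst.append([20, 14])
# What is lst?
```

After line 1: lst = [1, 6]
After line 2 (extend unpacks [20, 14]): lst = [1, 6, 20, 14]
After line 3 (append adds [20, 14] as single element): lst = [1, 6, 20, 14, [20, 14]]

[1, 6, 20, 14, [20, 14]]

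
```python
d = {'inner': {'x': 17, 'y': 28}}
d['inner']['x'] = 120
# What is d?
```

After line 1: d = {'inner': {'x': 17, 'y': 28}}
After line 2 (inner x overwritten): d = {'inner': {'x': 120, 'y': 28}}

{'inner': {'x': 120, 'y': 28}}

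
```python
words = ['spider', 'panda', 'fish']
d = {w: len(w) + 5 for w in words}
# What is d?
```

{'spider': 11, 'panda': 10, 'fish': 9}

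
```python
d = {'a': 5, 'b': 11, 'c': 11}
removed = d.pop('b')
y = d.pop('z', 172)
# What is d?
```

After line 1: d = {'a': 5, 'b': 11, 'c': 11}
After line 2 (pop 'b' returns 11): d = {'a': 5, 'c': 11}, removed = 11
After line 3 (pop 'z' missing, returns default 172): d = {'a': 5, 'c': 11}, y = 172

{'a': 5, 'c': 11}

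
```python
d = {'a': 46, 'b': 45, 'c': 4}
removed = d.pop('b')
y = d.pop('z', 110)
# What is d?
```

After line 1: d = {'a': 46, 'b': 45, 'c': 4}
After line 2 (pop 'b' returns 45): d = {'a': 46, 'c': 4}, removed = 45
After line 3 (pop 'z' missing, returns default 110): d = {'a': 46, 'c': 4}, y = 110

{'a': 46, 'c': 4}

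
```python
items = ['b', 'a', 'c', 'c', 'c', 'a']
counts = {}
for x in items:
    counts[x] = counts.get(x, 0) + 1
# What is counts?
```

Initial: counts = {}, items = ['b', 'a', 'c', 'c', 'c', 'a']
See 'b': counts = {'b': 1}
See 'a': counts = {'b': 1, 'a': 1}
See 'c': counts = {'b': 1, 'a': 1, 'c': 1}
See 'c': counts = {'b': 1, 'a': 1, 'c': 2}
See 'c': counts = {'b': 1, 'a': 1, 'c': 3}
See 'a': counts = {'b': 1, 'a': 2, 'c': 3}

{'b': 1, 'a': 2, 'c': 3}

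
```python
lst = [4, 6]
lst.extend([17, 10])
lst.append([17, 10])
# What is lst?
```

After line 1: lst = [4, 6]
After line 2 (extend unpacks [17, 10]): lst = [4, 6, 17, 10]
After line 3 (append adds [17, 10] as single element): lst = [4, 6, 17, 10, [17, 10]]

[4, 6, 17, 10, [17, 10]]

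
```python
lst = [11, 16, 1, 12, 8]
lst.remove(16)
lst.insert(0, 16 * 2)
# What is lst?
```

After line 1: lst = [11, 16, 1, 12, 8]
After line 2 (remove first 16): lst = [11, 1, 12, 8]
After line 3 (insert 32 at index 0): lst = [32, 11, 1, 12, 8]

[32, 11, 1, 12, 8]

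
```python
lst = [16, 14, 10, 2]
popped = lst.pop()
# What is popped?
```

2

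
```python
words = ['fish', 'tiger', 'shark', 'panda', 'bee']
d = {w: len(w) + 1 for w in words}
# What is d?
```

{'fish': 5, 'tiger': 6, 'shark': 6, 'panda': 6, 'bee': 4}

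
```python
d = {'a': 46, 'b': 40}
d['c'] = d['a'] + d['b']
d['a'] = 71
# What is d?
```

After line 1: d = {'a': 46, 'b': 40}
After line 2 (d['c'] = 46 + 40): d = {'a': 46, 'b': 40, 'c': 86}
After line 3: d = {'a': 71, 'b': 40, 'c': 86}

{'a': 71, 'b': 40, 'c': 86}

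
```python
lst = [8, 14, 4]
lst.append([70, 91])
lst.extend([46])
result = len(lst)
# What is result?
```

After line 1: lst = [8, 14, 4]
After line 2 (append adds [70, 91] as single element): lst = [8, 14, 4, [70, 91]]
After line 3 (extend unpacks [46], adds 46): lst = [8, 14, 4, [70, 91], 46]
After line 4: result = len(lst) = 5

5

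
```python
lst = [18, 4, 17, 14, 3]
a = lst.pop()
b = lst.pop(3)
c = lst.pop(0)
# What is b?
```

After line 1: lst = [18, 4, 17, 14, 3]
After line 2 (pop() -> a = 3): lst = [18, 4, 17, 14]
After line 3 (pop(3) -> b = 14): lst = [18, 4, 17]
After line 4 (pop(0) -> c = 18): lst = [4, 17]

14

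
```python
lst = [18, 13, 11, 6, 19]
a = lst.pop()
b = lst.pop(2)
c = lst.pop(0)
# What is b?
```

After line 1: lst = [18, 13, 11, 6, 19]
After line 2 (pop() -> a = 19): lst = [18, 13, 11, 6]
After line 3 (pop(2) -> b = 11): lst = [18, 13, 6]
After line 4 (pop(0) -> c = 18): lst = [13, 6]

11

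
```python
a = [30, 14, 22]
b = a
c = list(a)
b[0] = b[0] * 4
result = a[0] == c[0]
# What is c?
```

After line 1: a = [30, 14, 22]
After line 2 (b = a, alias): a = [30, 14, 22], b = [30, 14, 22]
After line 3 (c = list(a) is a copy, new object): c = [30, 14, 22]
After line 4 (b[0] = 30 * 4 = 120; mutates shared a/b): a = b = [120, 14, 22], c = [30, 14, 22]
After line 5 (a[0] = 120, c[0] = 30; result = False)

[30, 14, 22]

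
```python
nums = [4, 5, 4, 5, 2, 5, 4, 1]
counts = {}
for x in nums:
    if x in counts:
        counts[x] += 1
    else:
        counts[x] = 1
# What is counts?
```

Initial: counts = {}, nums = [4, 5, 4, 5, 2, 5, 4, 1]
See 4: counts = {4: 1}
See 5: counts = {4: 1, 5: 1}
See 4: counts = {4: 2, 5: 1}
See 5: counts = {4: 2, 5: 2}
See 2: counts = {4: 2, 5: 2, 2: 1}
See 5: counts = {4: 2, 5: 3, 2: 1}
See 4: counts = {4: 3, 5: 3, 2: 1}
See 1: counts = {4: 3, 5: 3, 2: 1, 1: 1}

{4: 3, 5: 3, 2: 1, 1: 1}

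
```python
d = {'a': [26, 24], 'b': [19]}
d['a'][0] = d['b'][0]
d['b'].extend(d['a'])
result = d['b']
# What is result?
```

After line 1: d = {'a': [26, 24], 'b': [19]}
After line 2 (a[0] = b[0] = 19): d = {'a': [19, 24], 'b': [19]}
After line 3 (b.extend(a) appends [19, 24]): d = {'a': [19, 24], 'b': [19, 19, 24]}
After line 4: result = d['b'] = [19, 19, 24]

[19, 19, 24]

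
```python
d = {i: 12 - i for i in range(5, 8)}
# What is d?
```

{5: 7, 6: 6, 7: 5}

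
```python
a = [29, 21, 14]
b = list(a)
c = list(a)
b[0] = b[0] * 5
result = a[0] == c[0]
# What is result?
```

After line 1: a = [29, 21, 14]
After line 2 (b = list(a), copy): a = [29, 21, 14], b = [29, 21, 14]
After line 3 (c = list(a) is a copy, new object): c = [29, 21, 14]
After line 4 (b[0] = 29 * 5 = 145; only b mutates (copy)): a = [29, 21, 14], b = [145, 21, 14], c = [29, 21, 14]
After line 5 (a[0] = 29, c[0] = 29; result = True)

True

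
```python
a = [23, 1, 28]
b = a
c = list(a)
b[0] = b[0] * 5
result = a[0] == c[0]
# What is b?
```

After line 1: a = [23, 1, 28]
After line 2 (b = a, alias): a = [23, 1, 28], b = [23, 1, 28]
After line 3 (c = list(a) is a copy, new object): c = [23, 1, 28]
After line 4 (b[0] = 23 * 5 = 115; mutates shared a/b): a = b = [115, 1, 28], c = [23, 1, 28]
After line 5 (a[0] = 115, c[0] = 23; result = False)

[115, 1, 28]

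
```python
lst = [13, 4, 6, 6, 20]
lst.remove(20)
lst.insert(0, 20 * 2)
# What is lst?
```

After line 1: lst = [13, 4, 6, 6, 20]
After line 2 (remove first 20): lst = [13, 4, 6, 6]
After line 3 (insert 40 at index 0): lst = [40, 13, 4, 6, 6]

[40, 13, 4, 6, 6]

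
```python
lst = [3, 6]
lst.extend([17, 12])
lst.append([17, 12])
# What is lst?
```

After line 1: lst = [3, 6]
After line 2 (extend unpacks [17, 12]): lst = [3, 6, 17, 12]
After line 3 (append adds [17, 12] as single element): lst = [3, 6, 17, 12, [17, 12]]

[3, 6, 17, 12, [17, 12]]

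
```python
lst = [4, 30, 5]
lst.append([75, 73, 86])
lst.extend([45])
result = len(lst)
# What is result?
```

After line 1: lst = [4, 30, 5]
After line 2 (append adds [75, 73, 86] as single element): lst = [4, 30, 5, [75, 73, 86]]
After line 3 (extend unpacks [45], adds 45): lst = [4, 30, 5, [75, 73, 86], 45]
After line 4: result = len(lst) = 5

5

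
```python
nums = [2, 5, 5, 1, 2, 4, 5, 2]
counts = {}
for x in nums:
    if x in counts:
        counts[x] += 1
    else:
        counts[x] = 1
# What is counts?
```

Initial: counts = {}, nums = [2, 5, 5, 1, 2, 4, 5, 2]
See 2: counts = {2: 1}
See 5: counts = {2: 1, 5: 1}
See 5: counts = {2: 1, 5: 2}
See 1: counts = {2: 1, 5: 2, 1: 1}
See 2: counts = {2: 2, 5: 2, 1: 1}
See 4: counts = {2: 2, 5: 2, 1: 1, 4: 1}
See 5: counts = {2: 2, 5: 3, 1: 1, 4: 1}
See 2: counts = {2: 3, 5: 3, 1: 1, 4: 1}

{2: 3, 5: 3, 1: 1, 4: 1}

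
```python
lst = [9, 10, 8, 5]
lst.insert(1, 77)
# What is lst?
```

[9, 77, 10, 8, 5]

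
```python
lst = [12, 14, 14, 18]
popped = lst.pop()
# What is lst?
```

[12, 14, 14]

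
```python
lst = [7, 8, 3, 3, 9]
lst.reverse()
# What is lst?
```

[9, 3, 3, 8, 7]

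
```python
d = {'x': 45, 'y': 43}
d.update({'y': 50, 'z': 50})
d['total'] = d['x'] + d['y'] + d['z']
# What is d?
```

After line 1: d = {'x': 45, 'y': 43}
After line 2 (y overwritten, z added): d = {'x': 45, 'y': 50, 'z': 50}
After line 3 (total = 45 + 50 + 50 = 145): d = {'x': 45, 'y': 50, 'z': 50, 'total': 145}

{'x': 45, 'y': 50, 'z': 50, 'total': 145}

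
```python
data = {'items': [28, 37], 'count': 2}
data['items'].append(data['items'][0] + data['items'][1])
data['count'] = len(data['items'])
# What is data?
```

After line 1: data = {'items': [28, 37], 'count': 2}
After line 2 (append 28 + 37 = 65): data = {'items': [28, 37, 65], 'count': 2}
After line 3 (count = len(items) = 3): data = {'items': [28, 37, 65], 'count': 3}

{'items': [28, 37, 65], 'count': 3}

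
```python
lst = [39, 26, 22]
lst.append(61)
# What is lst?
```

[39, 26, 22, 61]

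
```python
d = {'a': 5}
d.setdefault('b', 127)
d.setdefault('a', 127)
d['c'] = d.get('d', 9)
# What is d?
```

After line 1: d = {'a': 5}
After line 2 (setdefault adds 'b'=127): d = {'a': 5, 'b': 127}
After line 3 (setdefault 'a' no-op, already exists): d = {'a': 5, 'b': 127}
After line 4 (get('d', 9) returns default since 'd' not in d): d = {'a': 5, 'b': 127, 'c': 9}

{'a': 5, 'b': 127, 'c': 9}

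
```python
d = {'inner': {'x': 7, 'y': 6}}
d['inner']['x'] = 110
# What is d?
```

After line 1: d = {'inner': {'x': 7, 'y': 6}}
After line 2 (inner x overwritten): d = {'inner': {'x': 110, 'y': 6}}

{'inner': {'x': 110, 'y': 6}}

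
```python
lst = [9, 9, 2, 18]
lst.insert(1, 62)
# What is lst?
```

[9, 62, 9, 2, 18]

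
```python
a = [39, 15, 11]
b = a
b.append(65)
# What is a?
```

After line 1: a = [39, 15, 11]
After line 2 (b = a is an alias, same object): a = [39, 15, 11], b = [39, 15, 11]
After line 3 (b.append mutates the shared list): a = [39, 15, 11, 65], b = [39, 15, 11, 65]

[39, 15, 11, 65]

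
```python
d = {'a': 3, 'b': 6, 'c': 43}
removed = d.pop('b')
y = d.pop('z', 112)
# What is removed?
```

After line 1: d = {'a': 3, 'b': 6, 'c': 43}
After line 2 (pop 'b' returns 6): d = {'a': 3, 'c': 43}, removed = 6
After line 3 (pop 'z' missing, returns default 112): d = {'a': 3, 'c': 43}, y = 112

6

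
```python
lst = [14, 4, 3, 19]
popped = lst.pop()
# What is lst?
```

[14, 4, 3]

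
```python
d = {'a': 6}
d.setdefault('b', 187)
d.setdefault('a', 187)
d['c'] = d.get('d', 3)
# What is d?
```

After line 1: d = {'a': 6}
After line 2 (setdefault adds 'b'=187): d = {'a': 6, 'b': 187}
After line 3 (setdefault 'a' no-op, already exists): d = {'a': 6, 'b': 187}
After line 4 (get('d', 3) returns default since 'd' not in d): d = {'a': 6, 'b': 187, 'c': 3}

{'a': 6, 'b': 187, 'c': 3}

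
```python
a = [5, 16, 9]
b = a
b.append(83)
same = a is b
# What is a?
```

After line 1: a = [5, 16, 9]
After line 2 (b = a is an alias, same object): a = [5, 16, 9], b = [5, 16, 9]
After line 3 (b.append mutates the shared list): a = [5, 16, 9, 83], b = [5, 16, 9, 83]
After line 4 (same = a is b; same object -> True): same = True

[5, 16, 9, 83]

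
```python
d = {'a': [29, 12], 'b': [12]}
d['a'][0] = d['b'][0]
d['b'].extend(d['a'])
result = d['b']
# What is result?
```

After line 1: d = {'a': [29, 12], 'b': [12]}
After line 2 (a[0] = b[0] = 12): d = {'a': [12, 12], 'b': [12]}
After line 3 (b.extend(a) appends [12, 12]): d = {'a': [12, 12], 'b': [12, 12, 12]}
After line 4: result = d['b'] = [12, 12, 12]

[12, 12, 12]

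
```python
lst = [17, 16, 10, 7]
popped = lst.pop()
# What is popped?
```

7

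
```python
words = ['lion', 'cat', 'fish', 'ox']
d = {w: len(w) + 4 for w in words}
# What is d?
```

{'lion': 8, 'cat': 7, 'fish': 8, 'ox': 6}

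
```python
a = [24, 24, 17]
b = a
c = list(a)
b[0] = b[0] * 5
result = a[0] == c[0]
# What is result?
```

After line 1: a = [24, 24, 17]
After line 2 (b = a, alias): a = [24, 24, 17], b = [24, 24, 17]
After line 3 (c = list(a) is a copy, new object): c = [24, 24, 17]
After line 4 (b[0] = 24 * 5 = 120; mutates shared a/b): a = b = [120, 24, 17], c = [24, 24, 17]
After line 5 (a[0] = 120, c[0] = 24; result = False)

False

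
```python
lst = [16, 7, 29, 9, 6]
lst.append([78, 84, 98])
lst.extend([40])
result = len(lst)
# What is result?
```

After line 1: lst = [16, 7, 29, 9, 6]
After line 2 (append adds [78, 84, 98] as single element): lst = [16, 7, 29, 9, 6, [78, 84, 98]]
After line 3 (extend unpacks [40], adds 40): lst = [16, 7, 29, 9, 6, [78, 84, 98], 40]
After line 4: result = len(lst) = 7

7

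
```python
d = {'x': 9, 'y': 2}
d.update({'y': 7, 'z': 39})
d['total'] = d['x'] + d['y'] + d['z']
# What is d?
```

After line 1: d = {'x': 9, 'y': 2}
After line 2 (y overwritten, z added): d = {'x': 9, 'y': 7, 'z': 39}
After line 3 (total = 9 + 7 + 39 = 55): d = {'x': 9, 'y': 7, 'z': 39, 'total': 55}

{'x': 9, 'y': 7, 'z': 39, 'total': 55}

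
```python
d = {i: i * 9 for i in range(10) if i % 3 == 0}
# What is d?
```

{0: 0, 3: 27, 6: 54, 9: 81}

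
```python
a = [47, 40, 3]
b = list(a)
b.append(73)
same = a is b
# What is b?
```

After line 1: a = [47, 40, 3]
After line 2 (b = list(a) is a shallow copy, new object): a = [47, 40, 3], b = [47, 40, 3]
After line 3 (append only mutates b): a = [47, 40, 3], b = [47, 40, 3, 73]
After line 4 (same = a is b; different objects -> False): same = False

[47, 40, 3, 73]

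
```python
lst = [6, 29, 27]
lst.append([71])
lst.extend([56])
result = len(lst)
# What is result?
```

After line 1: lst = [6, 29, 27]
After line 2 (append adds [71] as single element): lst = [6, 29, 27, [71]]
After line 3 (extend unpacks [56], adds 56): lst = [6, 29, 27, [71], 56]
After line 4: result = len(lst) = 5

5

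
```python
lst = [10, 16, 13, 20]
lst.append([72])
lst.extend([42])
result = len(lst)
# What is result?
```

After line 1: lst = [10, 16, 13, 20]
After line 2 (append adds [72] as single element): lst = [10, 16, 13, 20, [72]]
After line 3 (extend unpacks [42], adds 42): lst = [10, 16, 13, 20, [72], 42]
After line 4: result = len(lst) = 6

6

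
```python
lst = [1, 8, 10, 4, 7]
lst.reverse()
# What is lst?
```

[7, 4, 10, 8, 1]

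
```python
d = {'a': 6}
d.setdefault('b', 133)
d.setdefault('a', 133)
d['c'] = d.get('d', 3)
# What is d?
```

After line 1: d = {'a': 6}
After line 2 (setdefault adds 'b'=133): d = {'a': 6, 'b': 133}
After line 3 (setdefault 'a' no-op, already exists): d = {'a': 6, 'b': 133}
After line 4 (get('d', 3) returns default since 'd' not in d): d = {'a': 6, 'b': 133, 'c': 3}

{'a': 6, 'b': 133, 'c': 3}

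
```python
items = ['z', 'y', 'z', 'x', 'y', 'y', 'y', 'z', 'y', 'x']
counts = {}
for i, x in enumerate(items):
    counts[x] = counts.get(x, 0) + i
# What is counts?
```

Initial: counts = {}, items = ['z', 'y', 'z', 'x', 'y', 'y', 'y', 'z', 'y', 'x']
i=0, x='z': counts = {'z': 0}
i=1, x='y': counts = {'z': 0, 'y': 1}
i=2, x='z': counts = {'z': 2, 'y': 1}
i=3, x='x': counts = {'z': 2, 'y': 1, 'x': 3}
i=4, x='y': counts = {'z': 2, 'y': 5, 'x': 3}
i=5, x='y': counts = {'z': 2, 'y': 10, 'x': 3}
i=6, x='y': counts = {'z': 2, 'y': 16, 'x': 3}
i=7, x='z': counts = {'z': 9, 'y': 16, 'x': 3}
i=8, x='y': counts = {'z': 9, 'y': 24, 'x': 3}
i=9, x='x': counts = {'z': 9, 'y': 24, 'x': 12}

{'z': 9, 'y': 24, 'x': 12}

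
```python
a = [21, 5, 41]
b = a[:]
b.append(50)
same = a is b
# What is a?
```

After line 1: a = [21, 5, 41]
After line 2 (b = a[:] is a shallow copy, new object): a = [21, 5, 41], b = [21, 5, 41]
After line 3 (append only mutates b): a = [21, 5, 41], b = [21, 5, 41, 50]
After line 4 (same = a is b; different objects -> False): same = False

[21, 5, 41]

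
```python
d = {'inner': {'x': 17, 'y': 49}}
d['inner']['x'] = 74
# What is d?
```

After line 1: d = {'inner': {'x': 17, 'y': 49}}
After line 2 (inner x overwritten): d = {'inner': {'x': 74, 'y': 49}}

{'inner': {'x': 74, 'y': 49}}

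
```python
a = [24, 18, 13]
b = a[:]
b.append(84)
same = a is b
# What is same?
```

After line 1: a = [24, 18, 13]
After line 2 (b = a[:] is a shallow copy, new object): a = [24, 18, 13], b = [24, 18, 13]
After line 3 (append only mutates b): a = [24, 18, 13], b = [24, 18, 13, 84]
After line 4 (same = a is b; different objects -> False): same = False

False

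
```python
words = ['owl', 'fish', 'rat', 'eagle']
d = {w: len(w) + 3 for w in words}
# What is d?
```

{'owl': 6, 'fish': 7, 'rat': 6, 'eagle': 8}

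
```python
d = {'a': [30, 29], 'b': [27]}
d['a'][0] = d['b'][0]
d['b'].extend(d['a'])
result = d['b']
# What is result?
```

After line 1: d = {'a': [30, 29], 'b': [27]}
After line 2 (a[0] = b[0] = 27): d = {'a': [27, 29], 'b': [27]}
After line 3 (b.extend(a) appends [27, 29]): d = {'a': [27, 29], 'b': [27, 27, 29]}
After line 4: result = d['b'] = [27, 27, 29]

[27, 27, 29]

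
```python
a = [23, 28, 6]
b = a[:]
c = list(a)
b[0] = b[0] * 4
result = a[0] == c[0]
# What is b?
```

After line 1: a = [23, 28, 6]
After line 2 (b = a[:], copy): a = [23, 28, 6], b = [23, 28, 6]
After line 3 (c = list(a) is a copy, new object): c = [23, 28, 6]
After line 4 (b[0] = 23 * 4 = 92; only b mutates (copy)): a = [23, 28, 6], b = [92, 28, 6], c = [23, 28, 6]
After line 5 (a[0] = 23, c[0] = 23; result = True)

[92, 28, 6]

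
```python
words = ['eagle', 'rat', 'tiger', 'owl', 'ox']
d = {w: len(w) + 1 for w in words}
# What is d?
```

{'eagle': 6, 'rat': 4, 'tiger': 6, 'owl': 4, 'ox': 3}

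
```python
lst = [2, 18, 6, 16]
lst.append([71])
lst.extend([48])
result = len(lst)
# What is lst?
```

After line 1: lst = [2, 18, 6, 16]
After line 2 (append adds [71] as single element): lst = [2, 18, 6, 16, [71]]
After line 3 (extend unpacks [48], adds 48): lst = [2, 18, 6, 16, [71], 48]
After line 4: result = len(lst) = 6

[2, 18, 6, 16, [71], 48]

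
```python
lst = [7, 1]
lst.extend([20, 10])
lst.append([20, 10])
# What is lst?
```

After line 1: lst = [7, 1]
After line 2 (extend unpacks [20, 10]): lst = [7, 1, 20, 10]
After line 3 (append adds [20, 10] as single element): lst = [7, 1, 20, 10, [20, 10]]

[7, 1, 20, 10, [20, 10]]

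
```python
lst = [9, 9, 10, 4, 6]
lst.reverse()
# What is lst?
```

[6, 4, 10, 9, 9]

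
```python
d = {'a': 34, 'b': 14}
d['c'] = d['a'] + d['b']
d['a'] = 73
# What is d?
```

After line 1: d = {'a': 34, 'b': 14}
After line 2 (d['c'] = 34 + 14): d = {'a': 34, 'b': 14, 'c': 48}
After line 3: d = {'a': 73, 'b': 14, 'c': 48}

{'a': 73, 'b': 14, 'c': 48}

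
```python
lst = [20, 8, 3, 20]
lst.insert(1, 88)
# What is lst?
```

[20, 88, 8, 3, 20]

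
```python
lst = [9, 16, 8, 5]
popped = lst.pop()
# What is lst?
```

[9, 16, 8]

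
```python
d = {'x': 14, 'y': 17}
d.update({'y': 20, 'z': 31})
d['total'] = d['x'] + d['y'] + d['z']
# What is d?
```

After line 1: d = {'x': 14, 'y': 17}
After line 2 (y overwritten, z added): d = {'x': 14, 'y': 20, 'z': 31}
After line 3 (total = 14 + 20 + 31 = 65): d = {'x': 14, 'y': 20, 'z': 31, 'total': 65}

{'x': 14, 'y': 20, 'z': 31, 'total': 65}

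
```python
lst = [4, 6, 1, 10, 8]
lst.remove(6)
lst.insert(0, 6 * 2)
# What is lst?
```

After line 1: lst = [4, 6, 1, 10, 8]
After line 2 (remove first 6): lst = [4, 1, 10, 8]
After line 3 (insert 12 at index 0): lst = [12, 4, 1, 10, 8]

[12, 4, 1, 10, 8]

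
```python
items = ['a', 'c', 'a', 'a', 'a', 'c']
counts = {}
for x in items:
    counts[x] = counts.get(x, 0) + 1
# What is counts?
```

Initial: counts = {}, items = ['a', 'c', 'a', 'a', 'a', 'c']
See 'a': counts = {'a': 1}
See 'c': counts = {'a': 1, 'c': 1}
See 'a': counts = {'a': 2, 'c': 1}
See 'a': counts = {'a': 3, 'c': 1}
See 'a': counts = {'a': 4, 'c': 1}
See 'c': counts = {'a': 4, 'c': 2}

{'a': 4, 'c': 2}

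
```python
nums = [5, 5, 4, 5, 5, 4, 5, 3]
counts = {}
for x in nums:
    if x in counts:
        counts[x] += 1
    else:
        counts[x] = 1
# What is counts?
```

Initial: counts = {}, nums = [5, 5, 4, 5, 5, 4, 5, 3]
See 5: counts = {5: 1}
See 5: counts = {5: 2}
See 4: counts = {5: 2, 4: 1}
See 5: counts = {5: 3, 4: 1}
See 5: counts = {5: 4, 4: 1}
See 4: counts = {5: 4, 4: 2}
See 5: counts = {5: 5, 4: 2}
See 3: counts = {5: 5, 4: 2, 3: 1}

{5: 5, 4: 2, 3: 1}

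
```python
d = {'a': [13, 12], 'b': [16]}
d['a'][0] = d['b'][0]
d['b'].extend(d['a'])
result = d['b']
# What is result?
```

After line 1: d = {'a': [13, 12], 'b': [16]}
After line 2 (a[0] = b[0] = 16): d = {'a': [16, 12], 'b': [16]}
After line 3 (b.extend(a) appends [16, 12]): d = {'a': [16, 12], 'b': [16, 16, 12]}
After line 4: result = d['b'] = [16, 16, 12]

[16, 16, 12]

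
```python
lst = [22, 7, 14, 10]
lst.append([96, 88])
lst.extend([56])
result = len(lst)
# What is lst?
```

After line 1: lst = [22, 7, 14, 10]
After line 2 (append adds [96, 88] as single element): lst = [22, 7, 14, 10, [96, 88]]
After line 3 (extend unpacks [56], adds 56): lst = [22, 7, 14, 10, [96, 88], 56]
After line 4: result = len(lst) = 6

[22, 7, 14, 10, [96, 88], 56]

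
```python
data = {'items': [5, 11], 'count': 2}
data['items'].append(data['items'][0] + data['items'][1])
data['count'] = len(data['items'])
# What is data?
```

After line 1: data = {'items': [5, 11], 'count': 2}
After line 2 (append 5 + 11 = 16): data = {'items': [5, 11, 16], 'count': 2}
After line 3 (count = len(items) = 3): data = {'items': [5, 11, 16], 'count': 3}

{'items': [5, 11, 16], 'count': 3}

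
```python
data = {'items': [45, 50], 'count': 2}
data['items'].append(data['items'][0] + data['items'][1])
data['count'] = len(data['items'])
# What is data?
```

After line 1: data = {'items': [45, 50], 'count': 2}
After line 2 (append 45 + 50 = 95): data = {'items': [45, 50, 95], 'count': 2}
After line 3 (count = len(items) = 3): data = {'items': [45, 50, 95], 'count': 3}

{'items': [45, 50, 95], 'count': 3}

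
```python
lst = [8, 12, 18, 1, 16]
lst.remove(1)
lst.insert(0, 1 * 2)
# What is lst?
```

After line 1: lst = [8, 12, 18, 1, 16]
After line 2 (remove first 1): lst = [8, 12, 18, 16]
After line 3 (insert 2 at index 0): lst = [2, 8, 12, 18, 16]

[2, 8, 12, 18, 16]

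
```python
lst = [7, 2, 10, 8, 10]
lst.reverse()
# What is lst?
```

[10, 8, 10, 2, 7]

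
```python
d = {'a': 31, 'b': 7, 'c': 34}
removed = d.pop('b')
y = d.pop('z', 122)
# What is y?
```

After line 1: d = {'a': 31, 'b': 7, 'c': 34}
After line 2 (pop 'b' returns 7): d = {'a': 31, 'c': 34}, removed = 7
After line 3 (pop 'z' missing, returns default 122): d = {'a': 31, 'c': 34}, y = 122

122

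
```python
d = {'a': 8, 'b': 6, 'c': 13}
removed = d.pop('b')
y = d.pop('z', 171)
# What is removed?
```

After line 1: d = {'a': 8, 'b': 6, 'c': 13}
After line 2 (pop 'b' returns 6): d = {'a': 8, 'c': 13}, removed = 6
After line 3 (pop 'z' missing, returns default 171): d = {'a': 8, 'c': 13}, y = 171

6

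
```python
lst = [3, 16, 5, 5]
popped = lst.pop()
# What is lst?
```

[3, 16, 5]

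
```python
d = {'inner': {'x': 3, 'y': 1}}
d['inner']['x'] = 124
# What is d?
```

After line 1: d = {'inner': {'x': 3, 'y': 1}}
After line 2 (inner x overwritten): d = {'inner': {'x': 124, 'y': 1}}

{'inner': {'x': 124, 'y': 1}}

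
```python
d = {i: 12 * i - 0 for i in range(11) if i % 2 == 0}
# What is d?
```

{0: 0, 2: 24, 4: 48, 6: 72, 8: 96, 10: 120}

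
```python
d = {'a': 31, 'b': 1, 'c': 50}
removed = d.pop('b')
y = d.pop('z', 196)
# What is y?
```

After line 1: d = {'a': 31, 'b': 1, 'c': 50}
After line 2 (pop 'b' returns 1): d = {'a': 31, 'c': 50}, removed = 1
After line 3 (pop 'z' missing, returns default 196): d = {'a': 31, 'c': 50}, y = 196

196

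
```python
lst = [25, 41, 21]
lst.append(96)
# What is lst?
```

[25, 41, 21, 96]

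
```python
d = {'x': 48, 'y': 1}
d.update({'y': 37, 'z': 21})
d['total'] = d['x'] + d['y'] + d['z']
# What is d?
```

After line 1: d = {'x': 48, 'y': 1}
After line 2 (y overwritten, z added): d = {'x': 48, 'y': 37, 'z': 21}
After line 3 (total = 48 + 37 + 21 = 106): d = {'x': 48, 'y': 37, 'z': 21, 'total': 106}

{'x': 48, 'y': 37, 'z': 21, 'total': 106}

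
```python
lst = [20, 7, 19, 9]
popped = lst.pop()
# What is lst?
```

[20, 7, 19]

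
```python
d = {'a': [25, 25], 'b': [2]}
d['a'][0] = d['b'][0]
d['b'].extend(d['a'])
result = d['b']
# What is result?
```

After line 1: d = {'a': [25, 25], 'b': [2]}
After line 2 (a[0] = b[0] = 2): d = {'a': [2, 25], 'b': [2]}
After line 3 (b.extend(a) appends [2, 25]): d = {'a': [2, 25], 'b': [2, 2, 25]}
After line 4: result = d['b'] = [2, 2, 25]

[2, 2, 25]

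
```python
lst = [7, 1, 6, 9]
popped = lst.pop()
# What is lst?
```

[7, 1, 6]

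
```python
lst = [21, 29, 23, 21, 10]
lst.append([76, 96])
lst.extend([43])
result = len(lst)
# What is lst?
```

After line 1: lst = [21, 29, 23, 21, 10]
After line 2 (append adds [76, 96] as single element): lst = [21, 29, 23, 21, 10, [76, 96]]
After line 3 (extend unpacks [43], adds 43): lst = [21, 29, 23, 21, 10, [76, 96], 43]
After line 4: result = len(lst) = 7

[21, 29, 23, 21, 10, [76, 96], 43]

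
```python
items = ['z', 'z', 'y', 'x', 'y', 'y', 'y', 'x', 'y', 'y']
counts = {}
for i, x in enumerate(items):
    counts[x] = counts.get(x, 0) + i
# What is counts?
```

Initial: counts = {}, items = ['z', 'z', 'y', 'x', 'y', 'y', 'y', 'x', 'y', 'y']
i=0, x='z': counts = {'z': 0}
i=1, x='z': counts = {'z': 1}
i=2, x='y': counts = {'z': 1, 'y': 2}
i=3, x='x': counts = {'z': 1, 'y': 2, 'x': 3}
i=4, x='y': counts = {'z': 1, 'y': 6, 'x': 3}
i=5, x='y': counts = {'z': 1, 'y': 11, 'x': 3}
i=6, x='y': counts = {'z': 1, 'y': 17, 'x': 3}
i=7, x='x': counts = {'z': 1, 'y': 17, 'x': 10}
i=8, x='y': counts = {'z': 1, 'y': 25, 'x': 10}
i=9, x='y': counts = {'z': 1, 'y': 34, 'x': 10}

{'z': 1, 'y': 34, 'x': 10}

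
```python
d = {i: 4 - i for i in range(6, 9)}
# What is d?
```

{6: -2, 7: -3, 8: -4}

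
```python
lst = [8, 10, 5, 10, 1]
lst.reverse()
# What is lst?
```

[1, 10, 5, 10, 8]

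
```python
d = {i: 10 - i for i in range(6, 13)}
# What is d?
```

{6: 4, 7: 3, 8: 2, 9: 1, 10: 0, 11: -1, 12: -2}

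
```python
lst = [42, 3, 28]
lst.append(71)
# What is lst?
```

[42, 3, 28, 71]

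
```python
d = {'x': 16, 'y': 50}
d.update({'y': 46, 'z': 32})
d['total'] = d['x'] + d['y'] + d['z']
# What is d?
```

After line 1: d = {'x': 16, 'y': 50}
After line 2 (y overwritten, z added): d = {'x': 16, 'y': 46, 'z': 32}
After line 3 (total = 16 + 46 + 32 = 94): d = {'x': 16, 'y': 46, 'z': 32, 'total': 94}

{'x': 16, 'y': 46, 'z': 32, 'total': 94}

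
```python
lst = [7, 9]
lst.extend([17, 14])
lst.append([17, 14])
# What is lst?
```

After line 1: lst = [7, 9]
After line 2 (extend unpacks [17, 14]): lst = [7, 9, 17, 14]
After line 3 (append adds [17, 14] as single element): lst = [7, 9, 17, 14, [17, 14]]

[7, 9, 17, 14, [17, 14]]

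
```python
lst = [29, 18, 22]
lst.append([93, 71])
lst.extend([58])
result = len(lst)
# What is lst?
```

After line 1: lst = [29, 18, 22]
After line 2 (append adds [93, 71] as single element): lst = [29, 18, 22, [93, 71]]
After line 3 (extend unpacks [58], adds 58): lst = [29, 18, 22, [93, 71], 58]
After line 4: result = len(lst) = 5

[29, 18, 22, [93, 71], 58]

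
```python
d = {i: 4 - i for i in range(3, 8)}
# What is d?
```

{3: 1, 4: 0, 5: -1, 6: -2, 7: -3}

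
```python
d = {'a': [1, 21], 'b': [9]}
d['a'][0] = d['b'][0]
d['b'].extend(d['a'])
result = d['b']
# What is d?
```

After line 1: d = {'a': [1, 21], 'b': [9]}
After line 2 (a[0] = b[0] = 9): d = {'a': [9, 21], 'b': [9]}
After line 3 (b.extend(a) appends [9, 21]): d = {'a': [9, 21], 'b': [9, 9, 21]}
After line 4: result = d['b'] = [9, 9, 21]

{'a': [9, 21], 'b': [9, 9, 21]}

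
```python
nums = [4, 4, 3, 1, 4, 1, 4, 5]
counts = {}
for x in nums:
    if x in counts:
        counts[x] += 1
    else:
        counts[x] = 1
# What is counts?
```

Initial: counts = {}, nums = [4, 4, 3, 1, 4, 1, 4, 5]
See 4: counts = {4: 1}
See 4: counts = {4: 2}
See 3: counts = {4: 2, 3: 1}
See 1: counts = {4: 2, 3: 1, 1: 1}
See 4: counts = {4: 3, 3: 1, 1: 1}
See 1: counts = {4: 3, 3: 1, 1: 2}
See 4: counts = {4: 4, 3: 1, 1: 2}
See 5: counts = {4: 4, 3: 1, 1: 2, 5: 1}

{4: 4, 3: 1, 1: 2, 5: 1}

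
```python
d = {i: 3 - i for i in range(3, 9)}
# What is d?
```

{3: 0, 4: -1, 5: -2, 6: -3, 7: -4, 8: -5}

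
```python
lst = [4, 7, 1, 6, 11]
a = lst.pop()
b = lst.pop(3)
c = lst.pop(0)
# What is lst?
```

After line 1: lst = [4, 7, 1, 6, 11]
After line 2 (pop() -> a = 11): lst = [4, 7, 1, 6]
After line 3 (pop(3) -> b = 6): lst = [4, 7, 1]
After line 4 (pop(0) -> c = 4): lst = [7, 1]

[7, 1]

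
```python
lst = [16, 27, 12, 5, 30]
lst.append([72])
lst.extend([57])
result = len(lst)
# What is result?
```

After line 1: lst = [16, 27, 12, 5, 30]
After line 2 (append adds [72] as single element): lst = [16, 27, 12, 5, 30, [72]]
After line 3 (extend unpacks [57], adds 57): lst = [16, 27, 12, 5, 30, [72], 57]
After line 4: result = len(lst) = 7

7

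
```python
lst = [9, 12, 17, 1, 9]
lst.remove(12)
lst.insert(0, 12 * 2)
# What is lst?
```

After line 1: lst = [9, 12, 17, 1, 9]
After line 2 (remove first 12): lst = [9, 17, 1, 9]
After line 3 (insert 24 at index 0): lst = [24, 9, 17, 1, 9]

[24, 9, 17, 1, 9]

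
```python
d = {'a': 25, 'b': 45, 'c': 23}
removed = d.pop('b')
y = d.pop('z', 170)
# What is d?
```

After line 1: d = {'a': 25, 'b': 45, 'c': 23}
After line 2 (pop 'b' returns 45): d = {'a': 25, 'c': 23}, removed = 45
After line 3 (pop 'z' missing, returns default 170): d = {'a': 25, 'c': 23}, y = 170

{'a': 25, 'c': 23}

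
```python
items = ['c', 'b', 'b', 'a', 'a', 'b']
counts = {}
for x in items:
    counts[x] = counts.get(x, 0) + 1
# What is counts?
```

Initial: counts = {}, items = ['c', 'b', 'b', 'a', 'a', 'b']
See 'c': counts = {'c': 1}
See 'b': counts = {'c': 1, 'b': 1}
See 'b': counts = {'c': 1, 'b': 2}
See 'a': counts = {'c': 1, 'b': 2, 'a': 1}
See 'a': counts = {'c': 1, 'b': 2, 'a': 2}
See 'b': counts = {'c': 1, 'b': 3, 'a': 2}

{'c': 1, 'b': 3, 'a': 2}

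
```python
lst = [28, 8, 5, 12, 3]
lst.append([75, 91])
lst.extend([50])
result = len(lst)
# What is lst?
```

After line 1: lst = [28, 8, 5, 12, 3]
After line 2 (append adds [75, 91] as single element): lst = [28, 8, 5, 12, 3, [75, 91]]
After line 3 (extend unpacks [50], adds 50): lst = [28, 8, 5, 12, 3, [75, 91], 50]
After line 4: result = len(lst) = 7

[28, 8, 5, 12, 3, [75, 91], 50]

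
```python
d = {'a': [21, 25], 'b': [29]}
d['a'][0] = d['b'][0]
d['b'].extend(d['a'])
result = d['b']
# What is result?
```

After line 1: d = {'a': [21, 25], 'b': [29]}
After line 2 (a[0] = b[0] = 29): d = {'a': [29, 25], 'b': [29]}
After line 3 (b.extend(a) appends [29, 25]): d = {'a': [29, 25], 'b': [29, 29, 25]}
After line 4: result = d['b'] = [29, 29, 25]

[29, 29, 25]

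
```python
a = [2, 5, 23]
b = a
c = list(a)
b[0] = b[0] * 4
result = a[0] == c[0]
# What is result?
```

After line 1: a = [2, 5, 23]
After line 2 (b = a, alias): a = [2, 5, 23], b = [2, 5, 23]
After line 3 (c = list(a) is a copy, new object): c = [2, 5, 23]
After line 4 (b[0] = 2 * 4 = 8; mutates shared a/b): a = b = [8, 5, 23], c = [2, 5, 23]
After line 5 (a[0] = 8, c[0] = 2; result = False)

False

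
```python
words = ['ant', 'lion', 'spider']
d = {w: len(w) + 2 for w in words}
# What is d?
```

{'ant': 5, 'lion': 6, 'spider': 8}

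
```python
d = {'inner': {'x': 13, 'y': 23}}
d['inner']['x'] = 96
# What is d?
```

After line 1: d = {'inner': {'x': 13, 'y': 23}}
After line 2 (inner x overwritten): d = {'inner': {'x': 96, 'y': 23}}

{'inner': {'x': 96, 'y': 23}}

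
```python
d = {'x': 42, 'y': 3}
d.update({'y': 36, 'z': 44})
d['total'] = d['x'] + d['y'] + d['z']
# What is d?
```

After line 1: d = {'x': 42, 'y': 3}
After line 2 (y overwritten, z added): d = {'x': 42, 'y': 36, 'z': 44}
After line 3 (total = 42 + 36 + 44 = 122): d = {'x': 42, 'y': 36, 'z': 44, 'total': 122}

{'x': 42, 'y': 36, 'z': 44, 'total': 122}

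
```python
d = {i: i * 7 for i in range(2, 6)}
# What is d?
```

{2: 14, 3: 21, 4: 28, 5: 35}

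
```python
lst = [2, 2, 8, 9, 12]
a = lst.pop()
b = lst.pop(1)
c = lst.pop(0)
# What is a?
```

After line 1: lst = [2, 2, 8, 9, 12]
After line 2 (pop() -> a = 12): lst = [2, 2, 8, 9]
After line 3 (pop(1) -> b = 2): lst = [2, 8, 9]
After line 4 (pop(0) -> c = 2): lst = [8, 9]

12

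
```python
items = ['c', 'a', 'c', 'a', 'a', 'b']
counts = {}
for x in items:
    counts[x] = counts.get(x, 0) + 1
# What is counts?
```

Initial: counts = {}, items = ['c', 'a', 'c', 'a', 'a', 'b']
See 'c': counts = {'c': 1}
See 'a': counts = {'c': 1, 'a': 1}
See 'c': counts = {'c': 2, 'a': 1}
See 'a': counts = {'c': 2, 'a': 2}
See 'a': counts = {'c': 2, 'a': 3}
See 'b': counts = {'c': 2, 'a': 3, 'b': 1}

{'c': 2, 'a': 3, 'b': 1}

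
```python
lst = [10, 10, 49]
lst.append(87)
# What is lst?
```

[10, 10, 49, 87]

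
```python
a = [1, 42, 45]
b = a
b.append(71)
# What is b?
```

After line 1: a = [1, 42, 45]
After line 2 (b = a is an alias, same object): a = [1, 42, 45], b = [1, 42, 45]
After line 3 (b.append mutates the shared list): a = [1, 42, 45, 71], b = [1, 42, 45, 71]

[1, 42, 45, 71]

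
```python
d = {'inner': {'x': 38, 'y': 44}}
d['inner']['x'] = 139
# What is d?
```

After line 1: d = {'inner': {'x': 38, 'y': 44}}
After line 2 (inner x overwritten): d = {'inner': {'x': 139, 'y': 44}}

{'inner': {'x': 139, 'y': 44}}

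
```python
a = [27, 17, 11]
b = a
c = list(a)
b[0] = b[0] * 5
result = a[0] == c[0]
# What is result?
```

After line 1: a = [27, 17, 11]
After line 2 (b = a, alias): a = [27, 17, 11], b = [27, 17, 11]
After line 3 (c = list(a) is a copy, new object): c = [27, 17, 11]
After line 4 (b[0] = 27 * 5 = 135; mutates shared a/b): a = b = [135, 17, 11], c = [27, 17, 11]
After line 5 (a[0] = 135, c[0] = 27; result = False)

False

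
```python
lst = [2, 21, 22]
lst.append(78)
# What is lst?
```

[2, 21, 22, 78]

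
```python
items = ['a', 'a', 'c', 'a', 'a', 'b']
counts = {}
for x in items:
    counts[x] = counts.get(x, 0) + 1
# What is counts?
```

Initial: counts = {}, items = ['a', 'a', 'c', 'a', 'a', 'b']
See 'a': counts = {'a': 1}
See 'a': counts = {'a': 2}
See 'c': counts = {'a': 2, 'c': 1}
See 'a': counts = {'a': 3, 'c': 1}
See 'a': counts = {'a': 4, 'c': 1}
See 'b': counts = {'a': 4, 'c': 1, 'b': 1}

{'a': 4, 'c': 1, 'b': 1}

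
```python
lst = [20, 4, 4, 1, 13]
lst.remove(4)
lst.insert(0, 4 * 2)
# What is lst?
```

After line 1: lst = [20, 4, 4, 1, 13]
After line 2 (remove first 4): lst = [20, 4, 1, 13]
After line 3 (insert 8 at index 0): lst = [8, 20, 4, 1, 13]

[8, 20, 4, 1, 13]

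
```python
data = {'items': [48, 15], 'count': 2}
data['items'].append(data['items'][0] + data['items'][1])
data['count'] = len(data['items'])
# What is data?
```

After line 1: data = {'items': [48, 15], 'count': 2}
After line 2 (append 48 + 15 = 63): data = {'items': [48, 15, 63], 'count': 2}
After line 3 (count = len(items) = 3): data = {'items': [48, 15, 63], 'count': 3}

{'items': [48, 15, 63], 'count': 3}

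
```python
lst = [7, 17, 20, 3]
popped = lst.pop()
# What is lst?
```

[7, 17, 20]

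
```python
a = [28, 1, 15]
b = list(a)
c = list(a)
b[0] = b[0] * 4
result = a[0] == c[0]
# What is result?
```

After line 1: a = [28, 1, 15]
After line 2 (b = list(a), copy): a = [28, 1, 15], b = [28, 1, 15]
After line 3 (c = list(a) is a copy, new object): c = [28, 1, 15]
After line 4 (b[0] = 28 * 4 = 112; only b mutates (copy)): a = [28, 1, 15], b = [112, 1, 15], c = [28, 1, 15]
After line 5 (a[0] = 28, c[0] = 28; result = True)

True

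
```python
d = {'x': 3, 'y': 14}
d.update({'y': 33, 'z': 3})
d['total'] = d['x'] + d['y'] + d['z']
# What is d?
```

After line 1: d = {'x': 3, 'y': 14}
After line 2 (y overwritten, z added): d = {'x': 3, 'y': 33, 'z': 3}
After line 3 (total = 3 + 33 + 3 = 39): d = {'x': 3, 'y': 33, 'z': 3, 'total': 39}

{'x': 3, 'y': 33, 'z': 3, 'total': 39}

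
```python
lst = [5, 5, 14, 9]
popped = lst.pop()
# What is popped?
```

9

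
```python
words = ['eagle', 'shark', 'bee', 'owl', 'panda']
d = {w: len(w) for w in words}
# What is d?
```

{'eagle': 5, 'shark': 5, 'bee': 3, 'owl': 3, 'panda': 5}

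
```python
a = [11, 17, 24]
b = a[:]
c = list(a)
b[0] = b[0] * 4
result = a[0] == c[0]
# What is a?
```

After line 1: a = [11, 17, 24]
After line 2 (b = a[:], copy): a = [11, 17, 24], b = [11, 17, 24]
After line 3 (c = list(a) is a copy, new object): c = [11, 17, 24]
After line 4 (b[0] = 11 * 4 = 44; only b mutates (copy)): a = [11, 17, 24], b = [44, 17, 24], c = [11, 17, 24]
After line 5 (a[0] = 11, c[0] = 11; result = True)

[11, 17, 24]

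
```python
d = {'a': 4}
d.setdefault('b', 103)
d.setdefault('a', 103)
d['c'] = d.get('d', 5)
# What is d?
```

After line 1: d = {'a': 4}
After line 2 (setdefault adds 'b'=103): d = {'a': 4, 'b': 103}
After line 3 (setdefault 'a' no-op, already exists): d = {'a': 4, 'b': 103}
After line 4 (get('d', 5) returns default since 'd' not in d): d = {'a': 4, 'b': 103, 'c': 5}

{'a': 4, 'b': 103, 'c': 5}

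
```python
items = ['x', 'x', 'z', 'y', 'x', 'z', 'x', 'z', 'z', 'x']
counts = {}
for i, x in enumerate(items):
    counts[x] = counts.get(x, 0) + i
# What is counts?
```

Initial: counts = {}, items = ['x', 'x', 'z', 'y', 'x', 'z', 'x', 'z', 'z', 'x']
i=0, x='x': counts = {'x': 0}
i=1, x='x': counts = {'x': 1}
i=2, x='z': counts = {'x': 1, 'z': 2}
i=3, x='y': counts = {'x': 1, 'z': 2, 'y': 3}
i=4, x='x': counts = {'x': 5, 'z': 2, 'y': 3}
i=5, x='z': counts = {'x': 5, 'z': 7, 'y': 3}
i=6, x='x': counts = {'x': 11, 'z': 7, 'y': 3}
i=7, x='z': counts = {'x': 11, 'z': 14, 'y': 3}
i=8, x='z': counts = {'x': 11, 'z': 22, 'y': 3}
i=9, x='x': counts = {'x': 20, 'z': 22, 'y': 3}

{'x': 20, 'z': 22, 'y': 3}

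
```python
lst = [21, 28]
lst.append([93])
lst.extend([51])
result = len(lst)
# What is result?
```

After line 1: lst = [21, 28]
After line 2 (append adds [93] as single element): lst = [21, 28, [93]]
After line 3 (extend unpacks [51], adds 51): lst = [21, 28, [93], 51]
After line 4: result = len(lst) = 4

4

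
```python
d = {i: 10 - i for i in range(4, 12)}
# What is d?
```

{4: 6, 5: 5, 6: 4, 7: 3, 8: 2, 9: 1, 10: 0, 11: -1}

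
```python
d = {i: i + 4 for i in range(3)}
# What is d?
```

{0: 4, 1: 5, 2: 6}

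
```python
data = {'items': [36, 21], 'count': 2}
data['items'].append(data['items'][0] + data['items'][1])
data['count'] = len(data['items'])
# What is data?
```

After line 1: data = {'items': [36, 21], 'count': 2}
After line 2 (append 36 + 21 = 57): data = {'items': [36, 21, 57], 'count': 2}
After line 3 (count = len(items) = 3): data = {'items': [36, 21, 57], 'count': 3}

{'items': [36, 21, 57], 'count': 3}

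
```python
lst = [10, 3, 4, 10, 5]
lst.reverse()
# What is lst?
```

[5, 10, 4, 3, 10]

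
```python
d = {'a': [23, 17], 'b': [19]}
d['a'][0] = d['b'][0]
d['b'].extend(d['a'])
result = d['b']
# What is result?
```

After line 1: d = {'a': [23, 17], 'b': [19]}
After line 2 (a[0] = b[0] = 19): d = {'a': [19, 17], 'b': [19]}
After line 3 (b.extend(a) appends [19, 17]): d = {'a': [19, 17], 'b': [19, 19, 17]}
After line 4: result = d['b'] = [19, 19, 17]

[19, 19, 17]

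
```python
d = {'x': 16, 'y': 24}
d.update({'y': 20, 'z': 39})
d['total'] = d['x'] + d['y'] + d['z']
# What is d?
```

After line 1: d = {'x': 16, 'y': 24}
After line 2 (y overwritten, z added): d = {'x': 16, 'y': 20, 'z': 39}
After line 3 (total = 16 + 20 + 39 = 75): d = {'x': 16, 'y': 20, 'z': 39, 'total': 75}

{'x': 16, 'y': 20, 'z': 39, 'total': 75}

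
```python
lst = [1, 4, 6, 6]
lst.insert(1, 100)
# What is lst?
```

[1, 100, 4, 6, 6]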